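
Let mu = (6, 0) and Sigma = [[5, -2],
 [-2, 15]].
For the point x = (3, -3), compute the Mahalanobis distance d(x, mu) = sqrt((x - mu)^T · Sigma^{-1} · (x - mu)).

Step 1 — centre the observation: (x - mu) = (-3, -3).

Step 2 — invert Sigma. det(Sigma) = 5·15 - (-2)² = 71.
  Sigma^{-1} = (1/det) · [[d, -b], [-b, a]] = [[0.2113, 0.0282],
 [0.0282, 0.0704]].

Step 3 — form the quadratic (x - mu)^T · Sigma^{-1} · (x - mu):
  Sigma^{-1} · (x - mu) = (-0.7183, -0.2958).
  (x - mu)^T · [Sigma^{-1} · (x - mu)] = (-3)·(-0.7183) + (-3)·(-0.2958) = 3.0423.

Step 4 — take square root: d = √(3.0423) ≈ 1.7442.

d(x, mu) = √(3.0423) ≈ 1.7442


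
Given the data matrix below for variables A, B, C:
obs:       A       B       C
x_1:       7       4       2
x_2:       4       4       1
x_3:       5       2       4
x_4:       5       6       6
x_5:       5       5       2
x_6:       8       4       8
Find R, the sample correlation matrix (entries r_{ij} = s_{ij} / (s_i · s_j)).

Step 1 — column means:
  mean(A) = (7 + 4 + 5 + 5 + 5 + 8) / 6 = 34/6 = 5.6667
  mean(B) = (4 + 4 + 2 + 6 + 5 + 4) / 6 = 25/6 = 4.1667
  mean(C) = (2 + 1 + 4 + 6 + 2 + 8) / 6 = 23/6 = 3.8333

Step 2 — sample variances and covariances s[i,j] = (1/(n-1)) · Σ_k (x_{k,i} - mean_i) · (x_{k,j} - mean_j), with n-1 = 5:
  s[A,A] = ((1.3333)·(1.3333) + (-1.6667)·(-1.6667) + (-0.6667)·(-0.6667) + (-0.6667)·(-0.6667) + (-0.6667)·(-0.6667) + (2.3333)·(2.3333)) / 5 = 11.3333/5 = 2.2667
  s[A,B] = ((1.3333)·(-0.1667) + (-1.6667)·(-0.1667) + (-0.6667)·(-2.1667) + (-0.6667)·(1.8333) + (-0.6667)·(0.8333) + (2.3333)·(-0.1667)) / 5 = -0.6667/5 = -0.1333
  s[A,C] = ((1.3333)·(-1.8333) + (-1.6667)·(-2.8333) + (-0.6667)·(0.1667) + (-0.6667)·(2.1667) + (-0.6667)·(-1.8333) + (2.3333)·(4.1667)) / 5 = 11.6667/5 = 2.3333
  s[B,B] = ((-0.1667)·(-0.1667) + (-0.1667)·(-0.1667) + (-2.1667)·(-2.1667) + (1.8333)·(1.8333) + (0.8333)·(0.8333) + (-0.1667)·(-0.1667)) / 5 = 8.8333/5 = 1.7667
  s[B,C] = ((-0.1667)·(-1.8333) + (-0.1667)·(-2.8333) + (-2.1667)·(0.1667) + (1.8333)·(2.1667) + (0.8333)·(-1.8333) + (-0.1667)·(4.1667)) / 5 = 2.1667/5 = 0.4333
  s[C,C] = ((-1.8333)·(-1.8333) + (-2.8333)·(-2.8333) + (0.1667)·(0.1667) + (2.1667)·(2.1667) + (-1.8333)·(-1.8333) + (4.1667)·(4.1667)) / 5 = 36.8333/5 = 7.3667
  Sample standard deviations s_i = √(s[i,i]):
  s(A) = √(2.2667) = 1.5055
  s(B) = √(1.7667) = 1.3292
  s(C) = √(7.3667) = 2.7142

Step 3 — r_{ij} = s_{ij} / (s_i · s_j):
  r[A,A] = 1 (diagonal).
  r[A,B] = -0.1333 / (1.5055 · 1.3292) = -0.1333 / 2.0011 = -0.0666
  r[A,C] = 2.3333 / (1.5055 · 2.7142) = 2.3333 / 4.0863 = 0.571
  r[B,B] = 1 (diagonal).
  r[B,C] = 0.4333 / (1.3292 · 2.7142) = 0.4333 / 3.6076 = 0.1201
  r[C,C] = 1 (diagonal).

R is symmetric with unit diagonal. Assembling:

R = [[1, -0.0666, 0.571],
 [-0.0666, 1, 0.1201],
 [0.571, 0.1201, 1]]


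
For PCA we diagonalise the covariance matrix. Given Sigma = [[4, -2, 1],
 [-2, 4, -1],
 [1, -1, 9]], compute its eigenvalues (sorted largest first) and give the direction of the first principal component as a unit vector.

Step 1 — characteristic polynomial p(λ) = det(λI - Sigma) = λ³ - tr·λ² + c_1·λ - det, where tr = trace, c_1 = sum of the principal 2×2 minors, det = det(Sigma):
  tr = 4 + 4 + 9 = 17,
  c_1 = (4·4 - (-2)²) + (4·9 - (1)²) + (4·9 - (-1)²) = 12 + 35 + 35 = 82,
  det = 4·(4·9 - (-1)²) - (-2)·((-2)·9 - (-1)·(1)) + (1)·((-2)·(-1) - 4·(1)) = 4·(35) - (-2)·(-17) + (1)·(-2) = 104.
  So p(λ) = λ³ - 17λ² + 82λ - 104.
Step 2 — look for an integer root (rational root theorem: any rational root is an integer divisor of 104). Testing λ = 2:
  p(2) = 8 - 68 + 164 - 104 = 0  ✓
  Dividing out (λ - 2): p(λ) = (λ - 2)(λ² - 15λ + 52).
Step 3 — remaining eigenvalues from the quadratic λ² - 15λ + 52 = 0:
  Δ = 15² - 4·52 = 225 - 208 = 17,  λ = (15 ± √17)/2 = (15 ± 4.1231)/2 ≈ 9.5616 or 5.4384.
  Sorted: λ_1 = 9.5616,  λ_2 = 5.4384,  λ_3 = 2  (check: sum = 17 = tr ✓).

Step 4 — unit eigenvector for λ_1 ≈ 9.5616: v spans the null space of (Sigma - λ_1 I), whose rows are
  r_1 = (-5.5616, -2, 1),  r_2 = (-2, -5.5616, -1),  r_3 = (1, -1, -0.5616).
  v is orthogonal to every row, so take v ∝ r_1 × r_2 = ((-2)·(-1) - (1)·(-5.5616), (1)·(-2) - (-5.5616)·(-1), (-5.5616)·(-5.5616) - (-2)·(-2)) ≈ (7.5616, -7.5616, 26.9309).
  Let u = (7.5616, -7.5616, 26.9309).
  ||u|| = √((7.5616)² + (-7.5616)² + (26.9309)²) = √(839.6259) ≈ 28.9763,  v_1 = u/||u|| ≈ (0.261, -0.261, 0.9294) (||v_1|| = 1).

λ_1 = 9.5616,  λ_2 = 5.4384,  λ_3 = 2;  v_1 ≈ (0.261, -0.261, 0.9294)


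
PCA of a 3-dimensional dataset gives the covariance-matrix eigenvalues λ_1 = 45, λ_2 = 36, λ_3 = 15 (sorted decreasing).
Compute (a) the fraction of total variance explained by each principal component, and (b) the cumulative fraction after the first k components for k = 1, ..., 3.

Step 1 — total variance = trace(Sigma) = Σ λ_i = 45 + 36 + 15 = 96.

Step 2 — fraction explained by component i = λ_i / Σ λ:
  PC1: 45/96 = 0.4688
  PC2: 36/96 = 0.375
  PC3: 15/96 = 0.1562

Step 3 — cumulative fraction after k components = (λ_1 + ... + λ_k) / Σ λ:
  k = 1: 45/96 = 0.4688
  k = 2: (45 + 36)/96 = 81/96 = 0.8438
  k = 3: (45 + 36 + 15)/96 = 96/96 = 1

Summary (fraction, with percent):

explained: PC1 0.4688 (46.88%), PC2 0.375 (37.5%), PC3 0.1562 (15.62%);  cumulative: 0.4688, 0.8438, 1


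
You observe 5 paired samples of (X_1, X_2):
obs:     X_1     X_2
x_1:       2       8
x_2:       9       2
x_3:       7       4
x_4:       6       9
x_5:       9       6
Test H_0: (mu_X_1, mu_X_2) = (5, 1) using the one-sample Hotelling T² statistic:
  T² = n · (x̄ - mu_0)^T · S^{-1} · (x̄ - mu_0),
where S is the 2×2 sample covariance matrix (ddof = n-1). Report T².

Step 1 — sample mean vector:
  mean(X_1) = (2 + 9 + 7 + 6 + 9) / 5 = 33/5 = 6.6
  mean(X_2) = (8 + 2 + 4 + 9 + 6) / 5 = 29/5 = 5.8
  x̄ = (6.6, 5.8),  deviation x̄ - mu_0 = (6.6, 5.8) - (5, 1) = (1.6, 4.8).

Step 2 — sample covariance matrix, S[i,j] = (1/(n-1)) · Σ_k (x_{k,i} - mean_i) · (x_{k,j} - mean_j), divisor n-1 = 4:
  S[X_1,X_1] = ((-4.6)·(-4.6) + (2.4)·(2.4) + (0.4)·(0.4) + (-0.6)·(-0.6) + (2.4)·(2.4)) / 4 = 33.2/4 = 8.3
  S[X_1,X_2] = ((-4.6)·(2.2) + (2.4)·(-3.8) + (0.4)·(-1.8) + (-0.6)·(3.2) + (2.4)·(0.2)) / 4 = -21.4/4 = -5.35
  S[X_2,X_2] = ((2.2)·(2.2) + (-3.8)·(-3.8) + (-1.8)·(-1.8) + (3.2)·(3.2) + (0.2)·(0.2)) / 4 = 32.8/4 = 8.2
  S = [[8.3, -5.35],
 [-5.35, 8.2]].

Step 3 — invert S. det(S) = 8.3·8.2 - (-5.35)² = 39.4375.
  S^{-1} = (1/det) · [[d, -b], [-b, a]] = [[0.2079, 0.1357],
 [0.1357, 0.2105]].

Step 4 — quadratic form (x̄ - mu_0)^T · S^{-1} · (x̄ - mu_0):
  S^{-1} · (x̄ - mu_0) = (0.9838, 1.2273),
  (x̄ - mu_0)^T · [...] = (1.6)·(0.9838) + (4.8)·(1.2273) = 7.465.

Step 5 — scale by n: T² = 5 · 7.465 = 37.3249.

T² ≈ 37.3249


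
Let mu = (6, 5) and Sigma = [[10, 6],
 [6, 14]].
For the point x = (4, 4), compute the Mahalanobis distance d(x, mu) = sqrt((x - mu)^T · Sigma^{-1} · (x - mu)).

Step 1 — centre the observation: (x - mu) = (-2, -1).

Step 2 — invert Sigma. det(Sigma) = 10·14 - (6)² = 104.
  Sigma^{-1} = (1/det) · [[d, -b], [-b, a]] = [[0.1346, -0.0577],
 [-0.0577, 0.0962]].

Step 3 — form the quadratic (x - mu)^T · Sigma^{-1} · (x - mu):
  Sigma^{-1} · (x - mu) = (-0.2115, 0.0192).
  (x - mu)^T · [Sigma^{-1} · (x - mu)] = (-2)·(-0.2115) + (-1)·(0.0192) = 0.4038.

Step 4 — take square root: d = √(0.4038) ≈ 0.6355.

d(x, mu) = √(0.4038) ≈ 0.6355


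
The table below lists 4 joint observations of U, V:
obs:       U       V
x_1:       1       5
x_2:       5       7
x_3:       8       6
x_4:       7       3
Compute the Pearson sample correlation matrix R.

Step 1 — column means:
  mean(U) = (1 + 5 + 8 + 7) / 4 = 21/4 = 5.25
  mean(V) = (5 + 7 + 6 + 3) / 4 = 21/4 = 5.25

Step 2 — sample variances and covariances s[i,j] = (1/(n-1)) · Σ_k (x_{k,i} - mean_i) · (x_{k,j} - mean_j), with n-1 = 3:
  s[U,U] = ((-4.25)·(-4.25) + (-0.25)·(-0.25) + (2.75)·(2.75) + (1.75)·(1.75)) / 3 = 28.75/3 = 9.5833
  s[U,V] = ((-4.25)·(-0.25) + (-0.25)·(1.75) + (2.75)·(0.75) + (1.75)·(-2.25)) / 3 = -1.25/3 = -0.4167
  s[V,V] = ((-0.25)·(-0.25) + (1.75)·(1.75) + (0.75)·(0.75) + (-2.25)·(-2.25)) / 3 = 8.75/3 = 2.9167
  Sample standard deviations s_i = √(s[i,i]):
  s(U) = √(9.5833) = 3.0957
  s(V) = √(2.9167) = 1.7078

Step 3 — r_{ij} = s_{ij} / (s_i · s_j):
  r[U,U] = 1 (diagonal).
  r[U,V] = -0.4167 / (3.0957 · 1.7078) = -0.4167 / 5.2869 = -0.0788
  r[V,V] = 1 (diagonal).

R is symmetric with unit diagonal. Assembling:

R = [[1, -0.0788],
 [-0.0788, 1]]


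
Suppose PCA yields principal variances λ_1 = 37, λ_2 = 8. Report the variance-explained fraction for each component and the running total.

Step 1 — total variance = trace(Sigma) = Σ λ_i = 37 + 8 = 45.

Step 2 — fraction explained by component i = λ_i / Σ λ:
  PC1: 37/45 = 0.8222
  PC2: 8/45 = 0.1778

Step 3 — cumulative fraction after k components = (λ_1 + ... + λ_k) / Σ λ:
  k = 1: 37/45 = 0.8222
  k = 2: (37 + 8)/45 = 45/45 = 1

Summary (fraction, with percent):

explained: PC1 0.8222 (82.22%), PC2 0.1778 (17.78%);  cumulative: 0.8222, 1


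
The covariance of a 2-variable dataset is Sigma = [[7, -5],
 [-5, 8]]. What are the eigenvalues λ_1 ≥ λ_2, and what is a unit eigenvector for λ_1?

Step 1 — characteristic polynomial of 2×2 Sigma:
  det(Sigma - λI) = λ² - trace · λ + det = 0.
  trace = 7 + 8 = 15, det = 7·8 - (-5)² = 31.
Step 2 — discriminant:
  Δ = trace² - 4·det = 225 - 124 = 101.
Step 3 — eigenvalues:
  λ = (trace ± √Δ)/2 = (15 ± 10.0499)/2,
  λ_1 = 12.5249,  λ_2 = 2.4751.

Step 4 — unit eigenvector for λ_1: solve (Sigma - λ_1 I)v = 0. First row:
  (7 - 12.5249)·v_x + (-5)·v_y = 0, i.e. (-5.5249)·v_x + (-5)·v_y = 0,
  so v ∝ (b, λ_1 - a) = (-5, 5.5249); multiply by -1 so the first entry is positive: u = (5, -5.5249).
  ||u|| = √((5)² + (-5.5249)²) = √(55.5249) ≈ 7.4515,
  v_1 = u/||u|| ≈ (0.671, -0.7415) (||v_1|| = 1).

λ_1 = 12.5249,  λ_2 = 2.4751;  v_1 ≈ (0.671, -0.7415)


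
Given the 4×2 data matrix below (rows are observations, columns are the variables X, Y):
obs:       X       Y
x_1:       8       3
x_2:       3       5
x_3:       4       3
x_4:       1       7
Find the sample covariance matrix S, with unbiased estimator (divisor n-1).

Step 1 — column means:
  mean(X) = (8 + 3 + 4 + 1) / 4 = 16/4 = 4
  mean(Y) = (3 + 5 + 3 + 7) / 4 = 18/4 = 4.5

Step 2 — sample covariance S[i,j] = (1/(n-1)) · Σ_k (x_{k,i} - mean_i) · (x_{k,j} - mean_j), with n-1 = 3.
  S[X,X] = ((4)·(4) + (-1)·(-1) + (0)·(0) + (-3)·(-3)) / 3 = 26/3 = 8.6667
  S[X,Y] = ((4)·(-1.5) + (-1)·(0.5) + (0)·(-1.5) + (-3)·(2.5)) / 3 = -14/3 = -4.6667
  S[Y,Y] = ((-1.5)·(-1.5) + (0.5)·(0.5) + (-1.5)·(-1.5) + (2.5)·(2.5)) / 3 = 11/3 = 3.6667

S is symmetric (S[j,i] = S[i,j]). Assembling:

S = [[8.6667, -4.6667],
 [-4.6667, 3.6667]]


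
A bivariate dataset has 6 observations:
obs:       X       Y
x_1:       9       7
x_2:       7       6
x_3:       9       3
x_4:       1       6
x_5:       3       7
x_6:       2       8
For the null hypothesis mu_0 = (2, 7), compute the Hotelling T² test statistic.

Step 1 — sample mean vector:
  mean(X) = (9 + 7 + 9 + 1 + 3 + 2) / 6 = 31/6 = 5.1667
  mean(Y) = (7 + 6 + 3 + 6 + 7 + 8) / 6 = 37/6 = 6.1667
  x̄ = (5.1667, 6.1667),  deviation x̄ - mu_0 = (5.1667, 6.1667) - (2, 7) = (3.1667, -0.8333).

Step 2 — sample covariance matrix, S[i,j] = (1/(n-1)) · Σ_k (x_{k,i} - mean_i) · (x_{k,j} - mean_j), divisor n-1 = 5:
  S[X,X] = ((3.8333)·(3.8333) + (1.8333)·(1.8333) + (3.8333)·(3.8333) + (-4.1667)·(-4.1667) + (-2.1667)·(-2.1667) + (-3.1667)·(-3.1667)) / 5 = 64.8333/5 = 12.9667
  S[X,Y] = ((3.8333)·(0.8333) + (1.8333)·(-0.1667) + (3.8333)·(-3.1667) + (-4.1667)·(-0.1667) + (-2.1667)·(0.8333) + (-3.1667)·(1.8333)) / 5 = -16.1667/5 = -3.2333
  S[Y,Y] = ((0.8333)·(0.8333) + (-0.1667)·(-0.1667) + (-3.1667)·(-3.1667) + (-0.1667)·(-0.1667) + (0.8333)·(0.8333) + (1.8333)·(1.8333)) / 5 = 14.8333/5 = 2.9667
  S = [[12.9667, -3.2333],
 [-3.2333, 2.9667]].

Step 3 — invert S. det(S) = 12.9667·2.9667 - (-3.2333)² = 28.0133.
  S^{-1} = (1/det) · [[d, -b], [-b, a]] = [[0.1059, 0.1154],
 [0.1154, 0.4629]].

Step 4 — quadratic form (x̄ - mu_0)^T · S^{-1} · (x̄ - mu_0):
  S^{-1} · (x̄ - mu_0) = (0.2392, -0.0202),
  (x̄ - mu_0)^T · [...] = (3.1667)·(0.2392) + (-0.8333)·(-0.0202) = 0.7742.

Step 5 — scale by n: T² = 6 · 0.7742 = 4.6454.

T² ≈ 4.6454


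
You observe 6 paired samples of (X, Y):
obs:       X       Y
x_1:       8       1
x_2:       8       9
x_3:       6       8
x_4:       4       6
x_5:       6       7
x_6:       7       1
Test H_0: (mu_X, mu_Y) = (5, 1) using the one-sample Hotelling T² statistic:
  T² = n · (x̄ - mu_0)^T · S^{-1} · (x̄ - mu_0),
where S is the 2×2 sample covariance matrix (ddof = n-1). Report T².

Step 1 — sample mean vector:
  mean(X) = (8 + 8 + 6 + 4 + 6 + 7) / 6 = 39/6 = 6.5
  mean(Y) = (1 + 9 + 8 + 6 + 7 + 1) / 6 = 32/6 = 5.3333
  x̄ = (6.5, 5.3333),  deviation x̄ - mu_0 = (6.5, 5.3333) - (5, 1) = (1.5, 4.3333).

Step 2 — sample covariance matrix, S[i,j] = (1/(n-1)) · Σ_k (x_{k,i} - mean_i) · (x_{k,j} - mean_j), divisor n-1 = 5:
  S[X,X] = ((1.5)·(1.5) + (1.5)·(1.5) + (-0.5)·(-0.5) + (-2.5)·(-2.5) + (-0.5)·(-0.5) + (0.5)·(0.5)) / 5 = 11.5/5 = 2.3
  S[X,Y] = ((1.5)·(-4.3333) + (1.5)·(3.6667) + (-0.5)·(2.6667) + (-2.5)·(0.6667) + (-0.5)·(1.6667) + (0.5)·(-4.3333)) / 5 = -7/5 = -1.4
  S[Y,Y] = ((-4.3333)·(-4.3333) + (3.6667)·(3.6667) + (2.6667)·(2.6667) + (0.6667)·(0.6667) + (1.6667)·(1.6667) + (-4.3333)·(-4.3333)) / 5 = 61.3333/5 = 12.2667
  S = [[2.3, -1.4],
 [-1.4, 12.2667]].

Step 3 — invert S. det(S) = 2.3·12.2667 - (-1.4)² = 26.2533.
  S^{-1} = (1/det) · [[d, -b], [-b, a]] = [[0.4672, 0.0533],
 [0.0533, 0.0876]].

Step 4 — quadratic form (x̄ - mu_0)^T · S^{-1} · (x̄ - mu_0):
  S^{-1} · (x̄ - mu_0) = (0.9319, 0.4596),
  (x̄ - mu_0)^T · [...] = (1.5)·(0.9319) + (4.3333)·(0.4596) = 3.3896.

Step 5 — scale by n: T² = 6 · 3.3896 = 20.3377.

T² ≈ 20.3377


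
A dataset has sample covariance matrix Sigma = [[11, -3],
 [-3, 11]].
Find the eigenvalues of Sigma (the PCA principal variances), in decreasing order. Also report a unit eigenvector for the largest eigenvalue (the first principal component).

Step 1 — characteristic polynomial of 2×2 Sigma:
  det(Sigma - λI) = λ² - trace · λ + det = 0.
  trace = 11 + 11 = 22, det = 11·11 - (-3)² = 112.
Step 2 — discriminant:
  Δ = trace² - 4·det = 484 - 448 = 36.
Step 3 — eigenvalues:
  λ = (trace ± √Δ)/2 = (22 ± 6)/2,
  λ_1 = 14,  λ_2 = 8.

Step 4 — unit eigenvector for λ_1: solve (Sigma - λ_1 I)v = 0. First row:
  (11 - 14)·v_x + (-3)·v_y = 0, i.e. (-3)·v_x + (-3)·v_y = 0,
  so v ∝ (b, λ_1 - a) = (-3, 3); multiply by -1 so the first entry is positive: u = (3, -3).
  ||u|| = √((3)² + (-3)²) = √(18) ≈ 4.2426,
  v_1 = u/||u|| ≈ (0.7071, -0.7071) (||v_1|| = 1).

λ_1 = 14,  λ_2 = 8;  v_1 ≈ (0.7071, -0.7071)


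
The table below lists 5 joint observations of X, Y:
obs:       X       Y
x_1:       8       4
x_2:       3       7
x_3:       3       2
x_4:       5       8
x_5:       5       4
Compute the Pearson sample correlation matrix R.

Step 1 — column means:
  mean(X) = (8 + 3 + 3 + 5 + 5) / 5 = 24/5 = 4.8
  mean(Y) = (4 + 7 + 2 + 8 + 4) / 5 = 25/5 = 5

Step 2 — sample variances and covariances s[i,j] = (1/(n-1)) · Σ_k (x_{k,i} - mean_i) · (x_{k,j} - mean_j), with n-1 = 4:
  s[X,X] = ((3.2)·(3.2) + (-1.8)·(-1.8) + (-1.8)·(-1.8) + (0.2)·(0.2) + (0.2)·(0.2)) / 4 = 16.8/4 = 4.2
  s[X,Y] = ((3.2)·(-1) + (-1.8)·(2) + (-1.8)·(-3) + (0.2)·(3) + (0.2)·(-1)) / 4 = -1/4 = -0.25
  s[Y,Y] = ((-1)·(-1) + (2)·(2) + (-3)·(-3) + (3)·(3) + (-1)·(-1)) / 4 = 24/4 = 6
  Sample standard deviations s_i = √(s[i,i]):
  s(X) = √(4.2) = 2.0494
  s(Y) = √(6) = 2.4495

Step 3 — r_{ij} = s_{ij} / (s_i · s_j):
  r[X,X] = 1 (diagonal).
  r[X,Y] = -0.25 / (2.0494 · 2.4495) = -0.25 / 5.02 = -0.0498
  r[Y,Y] = 1 (diagonal).

R is symmetric with unit diagonal. Assembling:

R = [[1, -0.0498],
 [-0.0498, 1]]


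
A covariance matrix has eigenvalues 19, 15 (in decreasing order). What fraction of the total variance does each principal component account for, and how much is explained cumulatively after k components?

Step 1 — total variance = trace(Sigma) = Σ λ_i = 19 + 15 = 34.

Step 2 — fraction explained by component i = λ_i / Σ λ:
  PC1: 19/34 = 0.5588
  PC2: 15/34 = 0.4412

Step 3 — cumulative fraction after k components = (λ_1 + ... + λ_k) / Σ λ:
  k = 1: 19/34 = 0.5588
  k = 2: (19 + 15)/34 = 34/34 = 1

Summary (fraction, with percent):

explained: PC1 0.5588 (55.88%), PC2 0.4412 (44.12%);  cumulative: 0.5588, 1


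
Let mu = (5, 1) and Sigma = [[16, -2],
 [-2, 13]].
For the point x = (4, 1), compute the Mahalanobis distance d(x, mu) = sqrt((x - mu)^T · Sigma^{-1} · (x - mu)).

Step 1 — centre the observation: (x - mu) = (-1, 0).

Step 2 — invert Sigma. det(Sigma) = 16·13 - (-2)² = 204.
  Sigma^{-1} = (1/det) · [[d, -b], [-b, a]] = [[0.0637, 0.0098],
 [0.0098, 0.0784]].

Step 3 — form the quadratic (x - mu)^T · Sigma^{-1} · (x - mu):
  Sigma^{-1} · (x - mu) = (-0.0637, -0.0098).
  (x - mu)^T · [Sigma^{-1} · (x - mu)] = (-1)·(-0.0637) + (0)·(-0.0098) = 0.0637.

Step 4 — take square root: d = √(0.0637) ≈ 0.2524.

d(x, mu) = √(0.0637) ≈ 0.2524


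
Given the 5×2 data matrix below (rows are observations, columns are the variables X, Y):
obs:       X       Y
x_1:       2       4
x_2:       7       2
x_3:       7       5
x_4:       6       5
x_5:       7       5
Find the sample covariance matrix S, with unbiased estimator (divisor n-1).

Step 1 — column means:
  mean(X) = (2 + 7 + 7 + 6 + 7) / 5 = 29/5 = 5.8
  mean(Y) = (4 + 2 + 5 + 5 + 5) / 5 = 21/5 = 4.2

Step 2 — sample covariance S[i,j] = (1/(n-1)) · Σ_k (x_{k,i} - mean_i) · (x_{k,j} - mean_j), with n-1 = 4.
  S[X,X] = ((-3.8)·(-3.8) + (1.2)·(1.2) + (1.2)·(1.2) + (0.2)·(0.2) + (1.2)·(1.2)) / 4 = 18.8/4 = 4.7
  S[X,Y] = ((-3.8)·(-0.2) + (1.2)·(-2.2) + (1.2)·(0.8) + (0.2)·(0.8) + (1.2)·(0.8)) / 4 = 0.2/4 = 0.05
  S[Y,Y] = ((-0.2)·(-0.2) + (-2.2)·(-2.2) + (0.8)·(0.8) + (0.8)·(0.8) + (0.8)·(0.8)) / 4 = 6.8/4 = 1.7

S is symmetric (S[j,i] = S[i,j]). Assembling:

S = [[4.7, 0.05],
 [0.05, 1.7]]


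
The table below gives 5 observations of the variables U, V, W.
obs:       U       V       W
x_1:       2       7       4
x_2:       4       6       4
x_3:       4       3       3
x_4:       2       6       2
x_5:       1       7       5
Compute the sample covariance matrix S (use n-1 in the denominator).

Step 1 — column means:
  mean(U) = (2 + 4 + 4 + 2 + 1) / 5 = 13/5 = 2.6
  mean(V) = (7 + 6 + 3 + 6 + 7) / 5 = 29/5 = 5.8
  mean(W) = (4 + 4 + 3 + 2 + 5) / 5 = 18/5 = 3.6

Step 2 — sample covariance S[i,j] = (1/(n-1)) · Σ_k (x_{k,i} - mean_i) · (x_{k,j} - mean_j), with n-1 = 4.
  S[U,U] = ((-0.6)·(-0.6) + (1.4)·(1.4) + (1.4)·(1.4) + (-0.6)·(-0.6) + (-1.6)·(-1.6)) / 4 = 7.2/4 = 1.8
  S[U,V] = ((-0.6)·(1.2) + (1.4)·(0.2) + (1.4)·(-2.8) + (-0.6)·(0.2) + (-1.6)·(1.2)) / 4 = -6.4/4 = -1.6
  S[U,W] = ((-0.6)·(0.4) + (1.4)·(0.4) + (1.4)·(-0.6) + (-0.6)·(-1.6) + (-1.6)·(1.4)) / 4 = -1.8/4 = -0.45
  S[V,V] = ((1.2)·(1.2) + (0.2)·(0.2) + (-2.8)·(-2.8) + (0.2)·(0.2) + (1.2)·(1.2)) / 4 = 10.8/4 = 2.7
  S[V,W] = ((1.2)·(0.4) + (0.2)·(0.4) + (-2.8)·(-0.6) + (0.2)·(-1.6) + (1.2)·(1.4)) / 4 = 3.6/4 = 0.9
  S[W,W] = ((0.4)·(0.4) + (0.4)·(0.4) + (-0.6)·(-0.6) + (-1.6)·(-1.6) + (1.4)·(1.4)) / 4 = 5.2/4 = 1.3

S is symmetric (S[j,i] = S[i,j]). Assembling:

S = [[1.8, -1.6, -0.45],
 [-1.6, 2.7, 0.9],
 [-0.45, 0.9, 1.3]]


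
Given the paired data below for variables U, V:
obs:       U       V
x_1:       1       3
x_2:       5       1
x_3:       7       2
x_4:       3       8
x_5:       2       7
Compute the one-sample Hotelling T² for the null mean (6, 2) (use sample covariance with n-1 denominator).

Step 1 — sample mean vector:
  mean(U) = (1 + 5 + 7 + 3 + 2) / 5 = 18/5 = 3.6
  mean(V) = (3 + 1 + 2 + 8 + 7) / 5 = 21/5 = 4.2
  x̄ = (3.6, 4.2),  deviation x̄ - mu_0 = (3.6, 4.2) - (6, 2) = (-2.4, 2.2).

Step 2 — sample covariance matrix, S[i,j] = (1/(n-1)) · Σ_k (x_{k,i} - mean_i) · (x_{k,j} - mean_j), divisor n-1 = 4:
  S[U,U] = ((-2.6)·(-2.6) + (1.4)·(1.4) + (3.4)·(3.4) + (-0.6)·(-0.6) + (-1.6)·(-1.6)) / 4 = 23.2/4 = 5.8
  S[U,V] = ((-2.6)·(-1.2) + (1.4)·(-3.2) + (3.4)·(-2.2) + (-0.6)·(3.8) + (-1.6)·(2.8)) / 4 = -15.6/4 = -3.9
  S[V,V] = ((-1.2)·(-1.2) + (-3.2)·(-3.2) + (-2.2)·(-2.2) + (3.8)·(3.8) + (2.8)·(2.8)) / 4 = 38.8/4 = 9.7
  S = [[5.8, -3.9],
 [-3.9, 9.7]].

Step 3 — invert S. det(S) = 5.8·9.7 - (-3.9)² = 41.05.
  S^{-1} = (1/det) · [[d, -b], [-b, a]] = [[0.2363, 0.095],
 [0.095, 0.1413]].

Step 4 — quadratic form (x̄ - mu_0)^T · S^{-1} · (x̄ - mu_0):
  S^{-1} · (x̄ - mu_0) = (-0.3581, 0.0828),
  (x̄ - mu_0)^T · [...] = (-2.4)·(-0.3581) + (2.2)·(0.0828) = 1.0417.

Step 5 — scale by n: T² = 5 · 1.0417 = 5.2083.

T² ≈ 5.2083


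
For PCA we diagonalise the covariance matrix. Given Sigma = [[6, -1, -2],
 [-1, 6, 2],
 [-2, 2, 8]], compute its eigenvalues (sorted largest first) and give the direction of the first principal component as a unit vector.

Step 1 — characteristic polynomial p(λ) = det(λI - Sigma) = λ³ - tr·λ² + c_1·λ - det, where tr = trace, c_1 = sum of the principal 2×2 minors, det = det(Sigma):
  tr = 6 + 6 + 8 = 20,
  c_1 = (6·6 - (-1)²) + (6·8 - (-2)²) + (6·8 - (2)²) = 35 + 44 + 44 = 123,
  det = 6·(6·8 - (2)²) - (-1)·((-1)·8 - (2)·(-2)) + (-2)·((-1)·(2) - 6·(-2)) = 6·(44) - (-1)·(-4) + (-2)·(10) = 240.
  So p(λ) = λ³ - 20λ² + 123λ - 240.
Step 2 — look for an integer root (rational root theorem: any rational root is an integer divisor of 240). Testing λ = 5:
  p(5) = 125 - 500 + 615 - 240 = 0  ✓
  Dividing out (λ - 5): p(λ) = (λ - 5)(λ² - 15λ + 48).
Step 3 — remaining eigenvalues from the quadratic λ² - 15λ + 48 = 0:
  Δ = 15² - 4·48 = 225 - 192 = 33,  λ = (15 ± √33)/2 = (15 ± 5.7446)/2 ≈ 10.3723 or 4.6277.
  Sorted: λ_1 = 10.3723,  λ_2 = 5,  λ_3 = 4.6277  (check: sum = 20 = tr ✓).

Step 4 — unit eigenvector for λ_1 ≈ 10.3723: v spans the null space of (Sigma - λ_1 I), whose rows are
  r_1 = (-4.3723, -1, -2),  r_2 = (-1, -4.3723, 2),  r_3 = (-2, 2, -2.3723).
  v is orthogonal to every row, so take v ∝ r_1 × r_2 = ((-1)·(2) - (-2)·(-4.3723), (-2)·(-1) - (-4.3723)·(2), (-4.3723)·(-4.3723) - (-1)·(-1)) ≈ (-10.7446, 10.7446, 18.1168).
  Rescale (multiply by -1 so the first nonzero entry is positive): u = (10.7446, -10.7446, -18.1168).
  ||u|| = √((10.7446)² + (-10.7446)² + (-18.1168)²) = √(559.1113) ≈ 23.6455,  v_1 = u/||u|| ≈ (0.4544, -0.4544, -0.7662) (||v_1|| = 1).

λ_1 = 10.3723,  λ_2 = 5,  λ_3 = 4.6277;  v_1 ≈ (0.4544, -0.4544, -0.7662)


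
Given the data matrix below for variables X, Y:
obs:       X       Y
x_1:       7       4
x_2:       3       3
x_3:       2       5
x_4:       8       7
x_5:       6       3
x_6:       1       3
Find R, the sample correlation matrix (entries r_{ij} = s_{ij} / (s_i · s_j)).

Step 1 — column means:
  mean(X) = (7 + 3 + 2 + 8 + 6 + 1) / 6 = 27/6 = 4.5
  mean(Y) = (4 + 3 + 5 + 7 + 3 + 3) / 6 = 25/6 = 4.1667

Step 2 — sample variances and covariances s[i,j] = (1/(n-1)) · Σ_k (x_{k,i} - mean_i) · (x_{k,j} - mean_j), with n-1 = 5:
  s[X,X] = ((2.5)·(2.5) + (-1.5)·(-1.5) + (-2.5)·(-2.5) + (3.5)·(3.5) + (1.5)·(1.5) + (-3.5)·(-3.5)) / 5 = 41.5/5 = 8.3
  s[X,Y] = ((2.5)·(-0.1667) + (-1.5)·(-1.1667) + (-2.5)·(0.8333) + (3.5)·(2.8333) + (1.5)·(-1.1667) + (-3.5)·(-1.1667)) / 5 = 11.5/5 = 2.3
  s[Y,Y] = ((-0.1667)·(-0.1667) + (-1.1667)·(-1.1667) + (0.8333)·(0.8333) + (2.8333)·(2.8333) + (-1.1667)·(-1.1667) + (-1.1667)·(-1.1667)) / 5 = 12.8333/5 = 2.5667
  Sample standard deviations s_i = √(s[i,i]):
  s(X) = √(8.3) = 2.881
  s(Y) = √(2.5667) = 1.6021

Step 3 — r_{ij} = s_{ij} / (s_i · s_j):
  r[X,X] = 1 (diagonal).
  r[X,Y] = 2.3 / (2.881 · 1.6021) = 2.3 / 4.6156 = 0.4983
  r[Y,Y] = 1 (diagonal).

R is symmetric with unit diagonal. Assembling:

R = [[1, 0.4983],
 [0.4983, 1]]


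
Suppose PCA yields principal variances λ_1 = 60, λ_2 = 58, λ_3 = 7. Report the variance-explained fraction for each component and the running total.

Step 1 — total variance = trace(Sigma) = Σ λ_i = 60 + 58 + 7 = 125.

Step 2 — fraction explained by component i = λ_i / Σ λ:
  PC1: 60/125 = 0.48
  PC2: 58/125 = 0.464
  PC3: 7/125 = 0.056

Step 3 — cumulative fraction after k components = (λ_1 + ... + λ_k) / Σ λ:
  k = 1: 60/125 = 0.48
  k = 2: (60 + 58)/125 = 118/125 = 0.944
  k = 3: (60 + 58 + 7)/125 = 125/125 = 1

Summary (fraction, with percent):

explained: PC1 0.48 (48%), PC2 0.464 (46.4%), PC3 0.056 (5.6%);  cumulative: 0.48, 0.944, 1


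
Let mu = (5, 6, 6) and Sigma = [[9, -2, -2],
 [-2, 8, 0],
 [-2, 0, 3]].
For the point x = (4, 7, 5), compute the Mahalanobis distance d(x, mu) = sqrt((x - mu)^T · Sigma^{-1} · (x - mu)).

Step 1 — centre the observation: (x - mu) = (-1, 1, -1).

Step 2 — invert Sigma (cofactor / det for 3×3, or solve directly):
  Sigma^{-1} = [[0.1395, 0.0349, 0.093],
 [0.0349, 0.1337, 0.0233],
 [0.093, 0.0233, 0.3953]].

Step 3 — form the quadratic (x - mu)^T · Sigma^{-1} · (x - mu):
  Sigma^{-1} · (x - mu) = (-0.1977, 0.0756, -0.4651).
  (x - mu)^T · [Sigma^{-1} · (x - mu)] = (-1)·(-0.1977) + (1)·(0.0756) + (-1)·(-0.4651) = 0.7384.

Step 4 — take square root: d = √(0.7384) ≈ 0.8593.

d(x, mu) = √(0.7384) ≈ 0.8593


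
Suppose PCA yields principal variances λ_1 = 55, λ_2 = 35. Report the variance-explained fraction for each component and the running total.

Step 1 — total variance = trace(Sigma) = Σ λ_i = 55 + 35 = 90.

Step 2 — fraction explained by component i = λ_i / Σ λ:
  PC1: 55/90 = 0.6111
  PC2: 35/90 = 0.3889

Step 3 — cumulative fraction after k components = (λ_1 + ... + λ_k) / Σ λ:
  k = 1: 55/90 = 0.6111
  k = 2: (55 + 35)/90 = 90/90 = 1

Summary (fraction, with percent):

explained: PC1 0.6111 (61.11%), PC2 0.3889 (38.89%);  cumulative: 0.6111, 1


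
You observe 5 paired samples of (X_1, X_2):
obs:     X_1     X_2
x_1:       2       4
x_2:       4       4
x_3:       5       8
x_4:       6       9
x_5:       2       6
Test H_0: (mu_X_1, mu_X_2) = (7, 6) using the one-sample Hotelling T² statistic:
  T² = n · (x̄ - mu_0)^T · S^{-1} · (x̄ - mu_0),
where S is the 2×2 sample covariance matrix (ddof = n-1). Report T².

Step 1 — sample mean vector:
  mean(X_1) = (2 + 4 + 5 + 6 + 2) / 5 = 19/5 = 3.8
  mean(X_2) = (4 + 4 + 8 + 9 + 6) / 5 = 31/5 = 6.2
  x̄ = (3.8, 6.2),  deviation x̄ - mu_0 = (3.8, 6.2) - (7, 6) = (-3.2, 0.2).

Step 2 — sample covariance matrix, S[i,j] = (1/(n-1)) · Σ_k (x_{k,i} - mean_i) · (x_{k,j} - mean_j), divisor n-1 = 4:
  S[X_1,X_1] = ((-1.8)·(-1.8) + (0.2)·(0.2) + (1.2)·(1.2) + (2.2)·(2.2) + (-1.8)·(-1.8)) / 4 = 12.8/4 = 3.2
  S[X_1,X_2] = ((-1.8)·(-2.2) + (0.2)·(-2.2) + (1.2)·(1.8) + (2.2)·(2.8) + (-1.8)·(-0.2)) / 4 = 12.2/4 = 3.05
  S[X_2,X_2] = ((-2.2)·(-2.2) + (-2.2)·(-2.2) + (1.8)·(1.8) + (2.8)·(2.8) + (-0.2)·(-0.2)) / 4 = 20.8/4 = 5.2
  S = [[3.2, 3.05],
 [3.05, 5.2]].

Step 3 — invert S. det(S) = 3.2·5.2 - (3.05)² = 7.3375.
  S^{-1} = (1/det) · [[d, -b], [-b, a]] = [[0.7087, -0.4157],
 [-0.4157, 0.4361]].

Step 4 — quadratic form (x̄ - mu_0)^T · S^{-1} · (x̄ - mu_0):
  S^{-1} · (x̄ - mu_0) = (-2.3509, 1.4174),
  (x̄ - mu_0)^T · [...] = (-3.2)·(-2.3509) + (0.2)·(1.4174) = 7.8065.

Step 5 — scale by n: T² = 5 · 7.8065 = 39.0324.

T² ≈ 39.0324


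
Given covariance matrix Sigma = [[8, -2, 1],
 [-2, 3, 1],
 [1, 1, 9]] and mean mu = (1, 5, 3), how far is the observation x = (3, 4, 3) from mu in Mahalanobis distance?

Step 1 — centre the observation: (x - mu) = (2, -1, 0).

Step 2 — invert Sigma (cofactor / det for 3×3, or solve directly):
  Sigma^{-1} = [[0.1576, 0.1152, -0.0303],
 [0.1152, 0.4303, -0.0606],
 [-0.0303, -0.0606, 0.1212]].

Step 3 — form the quadratic (x - mu)^T · Sigma^{-1} · (x - mu):
  Sigma^{-1} · (x - mu) = (0.2, -0.2, 0).
  (x - mu)^T · [Sigma^{-1} · (x - mu)] = (2)·(0.2) + (-1)·(-0.2) + (0)·(0) = 0.6.

Step 4 — take square root: d = √(0.6) ≈ 0.7746.

d(x, mu) = √(0.6) ≈ 0.7746


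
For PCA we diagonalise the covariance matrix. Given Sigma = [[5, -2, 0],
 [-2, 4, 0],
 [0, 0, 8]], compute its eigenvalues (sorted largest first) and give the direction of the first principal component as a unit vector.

Step 1 — characteristic polynomial p(λ) = det(λI - Sigma) = λ³ - tr·λ² + c_1·λ - det, where tr = trace, c_1 = sum of the principal 2×2 minors, det = det(Sigma):
  tr = 5 + 4 + 8 = 17,
  c_1 = (5·4 - (-2)²) + (5·8 - (0)²) + (4·8 - (0)²) = 16 + 40 + 32 = 88,
  det = 5·(4·8 - (0)²) - (-2)·((-2)·8 - (0)·(0)) + (0)·((-2)·(0) - 4·(0)) = 5·(32) - (-2)·(-16) + (0)·(0) = 128.
  So p(λ) = λ³ - 17λ² + 88λ - 128.
Step 2 — look for an integer root (rational root theorem: any rational root is an integer divisor of 128). Testing λ = 8:
  p(8) = 512 - 1088 + 704 - 128 = 0  ✓
  Dividing out (λ - 8): p(λ) = (λ - 8)(λ² - 9λ + 16).
Step 3 — remaining eigenvalues from the quadratic λ² - 9λ + 16 = 0:
  Δ = 9² - 4·16 = 81 - 64 = 17,  λ = (9 ± √17)/2 = (9 ± 4.1231)/2 ≈ 6.5616 or 2.4384.
  Sorted: λ_1 = 8,  λ_2 = 6.5616,  λ_3 = 2.4384  (check: sum = 17 = tr ✓).

Step 4 — unit eigenvector for λ_1 = 8: v spans the null space of (Sigma - λ_1 I), whose rows are
  r_1 = (-3, -2, 0),  r_2 = (-2, -4, 0),  r_3 = (0, 0, 0).
  v is orthogonal to every row, so take v ∝ r_1 × r_2 = ((-2)·(0) - (0)·(-4), (0)·(-2) - (-3)·(0), (-3)·(-4) - (-2)·(-2)) = (0, 0, 8).
  Rescale (divide by 8): u = (0, 0, 1).
  ||u|| = √((0)² + (0)² + (1)²) = √(1) = 1,  v_1 = u/||u|| ≈ (0, 0, 1) (||v_1|| = 1).

λ_1 = 8,  λ_2 = 6.5616,  λ_3 = 2.4384;  v_1 ≈ (0, 0, 1)


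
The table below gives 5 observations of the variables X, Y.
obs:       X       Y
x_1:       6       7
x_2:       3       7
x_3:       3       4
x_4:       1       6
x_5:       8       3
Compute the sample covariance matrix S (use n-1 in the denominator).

Step 1 — column means:
  mean(X) = (6 + 3 + 3 + 1 + 8) / 5 = 21/5 = 4.2
  mean(Y) = (7 + 7 + 4 + 6 + 3) / 5 = 27/5 = 5.4

Step 2 — sample covariance S[i,j] = (1/(n-1)) · Σ_k (x_{k,i} - mean_i) · (x_{k,j} - mean_j), with n-1 = 4.
  S[X,X] = ((1.8)·(1.8) + (-1.2)·(-1.2) + (-1.2)·(-1.2) + (-3.2)·(-3.2) + (3.8)·(3.8)) / 4 = 30.8/4 = 7.7
  S[X,Y] = ((1.8)·(1.6) + (-1.2)·(1.6) + (-1.2)·(-1.4) + (-3.2)·(0.6) + (3.8)·(-2.4)) / 4 = -8.4/4 = -2.1
  S[Y,Y] = ((1.6)·(1.6) + (1.6)·(1.6) + (-1.4)·(-1.4) + (0.6)·(0.6) + (-2.4)·(-2.4)) / 4 = 13.2/4 = 3.3

S is symmetric (S[j,i] = S[i,j]). Assembling:

S = [[7.7, -2.1],
 [-2.1, 3.3]]


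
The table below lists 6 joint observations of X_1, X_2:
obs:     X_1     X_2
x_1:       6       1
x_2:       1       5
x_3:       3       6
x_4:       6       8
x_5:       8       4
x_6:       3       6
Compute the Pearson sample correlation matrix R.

Step 1 — column means:
  mean(X_1) = (6 + 1 + 3 + 6 + 8 + 3) / 6 = 27/6 = 4.5
  mean(X_2) = (1 + 5 + 6 + 8 + 4 + 6) / 6 = 30/6 = 5

Step 2 — sample variances and covariances s[i,j] = (1/(n-1)) · Σ_k (x_{k,i} - mean_i) · (x_{k,j} - mean_j), with n-1 = 5:
  s[X_1,X_1] = ((1.5)·(1.5) + (-3.5)·(-3.5) + (-1.5)·(-1.5) + (1.5)·(1.5) + (3.5)·(3.5) + (-1.5)·(-1.5)) / 5 = 33.5/5 = 6.7
  s[X_1,X_2] = ((1.5)·(-4) + (-3.5)·(0) + (-1.5)·(1) + (1.5)·(3) + (3.5)·(-1) + (-1.5)·(1)) / 5 = -8/5 = -1.6
  s[X_2,X_2] = ((-4)·(-4) + (0)·(0) + (1)·(1) + (3)·(3) + (-1)·(-1) + (1)·(1)) / 5 = 28/5 = 5.6
  Sample standard deviations s_i = √(s[i,i]):
  s(X_1) = √(6.7) = 2.5884
  s(X_2) = √(5.6) = 2.3664

Step 3 — r_{ij} = s_{ij} / (s_i · s_j):
  r[X_1,X_1] = 1 (diagonal).
  r[X_1,X_2] = -1.6 / (2.5884 · 2.3664) = -1.6 / 6.1254 = -0.2612
  r[X_2,X_2] = 1 (diagonal).

R is symmetric with unit diagonal. Assembling:

R = [[1, -0.2612],
 [-0.2612, 1]]


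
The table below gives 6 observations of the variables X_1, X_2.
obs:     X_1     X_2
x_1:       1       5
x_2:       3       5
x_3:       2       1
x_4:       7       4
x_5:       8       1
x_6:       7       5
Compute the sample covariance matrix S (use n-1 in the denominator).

Step 1 — column means:
  mean(X_1) = (1 + 3 + 2 + 7 + 8 + 7) / 6 = 28/6 = 4.6667
  mean(X_2) = (5 + 5 + 1 + 4 + 1 + 5) / 6 = 21/6 = 3.5

Step 2 — sample covariance S[i,j] = (1/(n-1)) · Σ_k (x_{k,i} - mean_i) · (x_{k,j} - mean_j), with n-1 = 5.
  S[X_1,X_1] = ((-3.6667)·(-3.6667) + (-1.6667)·(-1.6667) + (-2.6667)·(-2.6667) + (2.3333)·(2.3333) + (3.3333)·(3.3333) + (2.3333)·(2.3333)) / 5 = 45.3333/5 = 9.0667
  S[X_1,X_2] = ((-3.6667)·(1.5) + (-1.6667)·(1.5) + (-2.6667)·(-2.5) + (2.3333)·(0.5) + (3.3333)·(-2.5) + (2.3333)·(1.5)) / 5 = -5/5 = -1
  S[X_2,X_2] = ((1.5)·(1.5) + (1.5)·(1.5) + (-2.5)·(-2.5) + (0.5)·(0.5) + (-2.5)·(-2.5) + (1.5)·(1.5)) / 5 = 19.5/5 = 3.9

S is symmetric (S[j,i] = S[i,j]). Assembling:

S = [[9.0667, -1],
 [-1, 3.9]]


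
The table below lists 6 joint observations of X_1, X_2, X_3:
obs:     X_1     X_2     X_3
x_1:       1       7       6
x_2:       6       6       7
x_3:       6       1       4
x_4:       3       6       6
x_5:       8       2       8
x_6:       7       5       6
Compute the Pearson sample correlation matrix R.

Step 1 — column means:
  mean(X_1) = (1 + 6 + 6 + 3 + 8 + 7) / 6 = 31/6 = 5.1667
  mean(X_2) = (7 + 6 + 1 + 6 + 2 + 5) / 6 = 27/6 = 4.5
  mean(X_3) = (6 + 7 + 4 + 6 + 8 + 6) / 6 = 37/6 = 6.1667

Step 2 — sample variances and covariances s[i,j] = (1/(n-1)) · Σ_k (x_{k,i} - mean_i) · (x_{k,j} - mean_j), with n-1 = 5:
  s[X_1,X_1] = ((-4.1667)·(-4.1667) + (0.8333)·(0.8333) + (0.8333)·(0.8333) + (-2.1667)·(-2.1667) + (2.8333)·(2.8333) + (1.8333)·(1.8333)) / 5 = 34.8333/5 = 6.9667
  s[X_1,X_2] = ((-4.1667)·(2.5) + (0.8333)·(1.5) + (0.8333)·(-3.5) + (-2.1667)·(1.5) + (2.8333)·(-2.5) + (1.8333)·(0.5)) / 5 = -21.5/5 = -4.3
  s[X_1,X_3] = ((-4.1667)·(-0.1667) + (0.8333)·(0.8333) + (0.8333)·(-2.1667) + (-2.1667)·(-0.1667) + (2.8333)·(1.8333) + (1.8333)·(-0.1667)) / 5 = 4.8333/5 = 0.9667
  s[X_2,X_2] = ((2.5)·(2.5) + (1.5)·(1.5) + (-3.5)·(-3.5) + (1.5)·(1.5) + (-2.5)·(-2.5) + (0.5)·(0.5)) / 5 = 29.5/5 = 5.9
  s[X_2,X_3] = ((2.5)·(-0.1667) + (1.5)·(0.8333) + (-3.5)·(-2.1667) + (1.5)·(-0.1667) + (-2.5)·(1.8333) + (0.5)·(-0.1667)) / 5 = 3.5/5 = 0.7
  s[X_3,X_3] = ((-0.1667)·(-0.1667) + (0.8333)·(0.8333) + (-2.1667)·(-2.1667) + (-0.1667)·(-0.1667) + (1.8333)·(1.8333) + (-0.1667)·(-0.1667)) / 5 = 8.8333/5 = 1.7667
  Sample standard deviations s_i = √(s[i,i]):
  s(X_1) = √(6.9667) = 2.6394
  s(X_2) = √(5.9) = 2.429
  s(X_3) = √(1.7667) = 1.3292

Step 3 — r_{ij} = s_{ij} / (s_i · s_j):
  r[X_1,X_1] = 1 (diagonal).
  r[X_1,X_2] = -4.3 / (2.6394 · 2.429) = -4.3 / 6.4112 = -0.6707
  r[X_1,X_3] = 0.9667 / (2.6394 · 1.3292) = 0.9667 / 3.5082 = 0.2755
  r[X_2,X_2] = 1 (diagonal).
  r[X_2,X_3] = 0.7 / (2.429 · 1.3292) = 0.7 / 3.2285 = 0.2168
  r[X_3,X_3] = 1 (diagonal).

R is symmetric with unit diagonal. Assembling:

R = [[1, -0.6707, 0.2755],
 [-0.6707, 1, 0.2168],
 [0.2755, 0.2168, 1]]


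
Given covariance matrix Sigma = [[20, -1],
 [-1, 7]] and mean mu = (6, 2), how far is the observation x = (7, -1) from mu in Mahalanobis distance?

Step 1 — centre the observation: (x - mu) = (1, -3).

Step 2 — invert Sigma. det(Sigma) = 20·7 - (-1)² = 139.
  Sigma^{-1} = (1/det) · [[d, -b], [-b, a]] = [[0.0504, 0.0072],
 [0.0072, 0.1439]].

Step 3 — form the quadratic (x - mu)^T · Sigma^{-1} · (x - mu):
  Sigma^{-1} · (x - mu) = (0.0288, -0.4245).
  (x - mu)^T · [Sigma^{-1} · (x - mu)] = (1)·(0.0288) + (-3)·(-0.4245) = 1.3022.

Step 4 — take square root: d = √(1.3022) ≈ 1.1411.

d(x, mu) = √(1.3022) ≈ 1.1411


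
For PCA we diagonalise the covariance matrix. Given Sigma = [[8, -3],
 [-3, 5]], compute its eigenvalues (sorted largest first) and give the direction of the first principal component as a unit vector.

Step 1 — characteristic polynomial of 2×2 Sigma:
  det(Sigma - λI) = λ² - trace · λ + det = 0.
  trace = 8 + 5 = 13, det = 8·5 - (-3)² = 31.
Step 2 — discriminant:
  Δ = trace² - 4·det = 169 - 124 = 45.
Step 3 — eigenvalues:
  λ = (trace ± √Δ)/2 = (13 ± 6.7082)/2,
  λ_1 = 9.8541,  λ_2 = 3.1459.

Step 4 — unit eigenvector for λ_1: solve (Sigma - λ_1 I)v = 0. First row:
  (8 - 9.8541)·v_x + (-3)·v_y = 0, i.e. (-1.8541)·v_x + (-3)·v_y = 0,
  so v ∝ (b, λ_1 - a) = (-3, 1.8541); multiply by -1 so the first entry is positive: u = (3, -1.8541).
  ||u|| = √((3)² + (-1.8541)²) = √(12.4377) ≈ 3.5267,
  v_1 = u/||u|| ≈ (0.8507, -0.5257) (||v_1|| = 1).

λ_1 = 9.8541,  λ_2 = 3.1459;  v_1 ≈ (0.8507, -0.5257)


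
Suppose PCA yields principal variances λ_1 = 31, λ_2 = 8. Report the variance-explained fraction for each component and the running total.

Step 1 — total variance = trace(Sigma) = Σ λ_i = 31 + 8 = 39.

Step 2 — fraction explained by component i = λ_i / Σ λ:
  PC1: 31/39 = 0.7949
  PC2: 8/39 = 0.2051

Step 3 — cumulative fraction after k components = (λ_1 + ... + λ_k) / Σ λ:
  k = 1: 31/39 = 0.7949
  k = 2: (31 + 8)/39 = 39/39 = 1

Summary (fraction, with percent):

explained: PC1 0.7949 (79.49%), PC2 0.2051 (20.51%);  cumulative: 0.7949, 1


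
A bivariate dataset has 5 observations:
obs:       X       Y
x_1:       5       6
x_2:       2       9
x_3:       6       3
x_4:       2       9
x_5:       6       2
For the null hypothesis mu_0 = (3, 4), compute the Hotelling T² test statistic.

Step 1 — sample mean vector:
  mean(X) = (5 + 2 + 6 + 2 + 6) / 5 = 21/5 = 4.2
  mean(Y) = (6 + 9 + 3 + 9 + 2) / 5 = 29/5 = 5.8
  x̄ = (4.2, 5.8),  deviation x̄ - mu_0 = (4.2, 5.8) - (3, 4) = (1.2, 1.8).

Step 2 — sample covariance matrix, S[i,j] = (1/(n-1)) · Σ_k (x_{k,i} - mean_i) · (x_{k,j} - mean_j), divisor n-1 = 4:
  S[X,X] = ((0.8)·(0.8) + (-2.2)·(-2.2) + (1.8)·(1.8) + (-2.2)·(-2.2) + (1.8)·(1.8)) / 4 = 16.8/4 = 4.2
  S[X,Y] = ((0.8)·(0.2) + (-2.2)·(3.2) + (1.8)·(-2.8) + (-2.2)·(3.2) + (1.8)·(-3.8)) / 4 = -25.8/4 = -6.45
  S[Y,Y] = ((0.2)·(0.2) + (3.2)·(3.2) + (-2.8)·(-2.8) + (3.2)·(3.2) + (-3.8)·(-3.8)) / 4 = 42.8/4 = 10.7
  S = [[4.2, -6.45],
 [-6.45, 10.7]].

Step 3 — invert S. det(S) = 4.2·10.7 - (-6.45)² = 3.3375.
  S^{-1} = (1/det) · [[d, -b], [-b, a]] = [[3.206, 1.9326],
 [1.9326, 1.2584]].

Step 4 — quadratic form (x̄ - mu_0)^T · S^{-1} · (x̄ - mu_0):
  S^{-1} · (x̄ - mu_0) = (7.3258, 4.5843),
  (x̄ - mu_0)^T · [...] = (1.2)·(7.3258) + (1.8)·(4.5843) = 17.0427.

Step 5 — scale by n: T² = 5 · 17.0427 = 85.2135.

T² ≈ 85.2135


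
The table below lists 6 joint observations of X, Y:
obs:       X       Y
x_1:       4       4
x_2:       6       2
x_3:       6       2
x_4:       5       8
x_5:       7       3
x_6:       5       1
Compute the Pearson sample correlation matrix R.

Step 1 — column means:
  mean(X) = (4 + 6 + 6 + 5 + 7 + 5) / 6 = 33/6 = 5.5
  mean(Y) = (4 + 2 + 2 + 8 + 3 + 1) / 6 = 20/6 = 3.3333

Step 2 — sample variances and covariances s[i,j] = (1/(n-1)) · Σ_k (x_{k,i} - mean_i) · (x_{k,j} - mean_j), with n-1 = 5:
  s[X,X] = ((-1.5)·(-1.5) + (0.5)·(0.5) + (0.5)·(0.5) + (-0.5)·(-0.5) + (1.5)·(1.5) + (-0.5)·(-0.5)) / 5 = 5.5/5 = 1.1
  s[X,Y] = ((-1.5)·(0.6667) + (0.5)·(-1.3333) + (0.5)·(-1.3333) + (-0.5)·(4.6667) + (1.5)·(-0.3333) + (-0.5)·(-2.3333)) / 5 = -4/5 = -0.8
  s[Y,Y] = ((0.6667)·(0.6667) + (-1.3333)·(-1.3333) + (-1.3333)·(-1.3333) + (4.6667)·(4.6667) + (-0.3333)·(-0.3333) + (-2.3333)·(-2.3333)) / 5 = 31.3333/5 = 6.2667
  Sample standard deviations s_i = √(s[i,i]):
  s(X) = √(1.1) = 1.0488
  s(Y) = √(6.2667) = 2.5033

Step 3 — r_{ij} = s_{ij} / (s_i · s_j):
  r[X,X] = 1 (diagonal).
  r[X,Y] = -0.8 / (1.0488 · 2.5033) = -0.8 / 2.6255 = -0.3047
  r[Y,Y] = 1 (diagonal).

R is symmetric with unit diagonal. Assembling:

R = [[1, -0.3047],
 [-0.3047, 1]]
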